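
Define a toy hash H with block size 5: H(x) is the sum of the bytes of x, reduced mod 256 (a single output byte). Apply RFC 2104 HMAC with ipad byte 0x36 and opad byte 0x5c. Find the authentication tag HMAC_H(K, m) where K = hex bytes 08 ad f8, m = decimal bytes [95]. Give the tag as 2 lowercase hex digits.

Key hex bytes 08 ad f8 is 3 bytes ≤ B = 5; zero-pad to 5 bytes: K' = 08 ad f8 00 00.
K' ⊕ ipad = 3e 9b ce 36 36.  K' ⊕ opad = 54 f1 a4 5c 5c.
Inner input = (K'⊕ipad) ∥ m = 3e 9b ce 36 36 ∥ 5f.
Inner hash: sum = 62+155+206+54+54+95 = 626; mod 256 = 114 → 72.
Outer input = (K'⊕opad) ∥ inner = 54 f1 a4 5c 5c ∥ 72.
Outer hash (tag): sum = 84+241+164+92+92+114 = 787; mod 256 = 19 → 13.

13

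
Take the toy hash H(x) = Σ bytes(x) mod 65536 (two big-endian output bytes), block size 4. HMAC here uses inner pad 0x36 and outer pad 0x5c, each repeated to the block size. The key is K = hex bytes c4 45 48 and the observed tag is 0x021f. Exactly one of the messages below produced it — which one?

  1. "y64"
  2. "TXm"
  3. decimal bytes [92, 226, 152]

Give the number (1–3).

Key hex bytes c4 45 48 is 3 bytes ≤ B = 4; zero-pad to 4 bytes: K' = c4 45 48 00.
K' ⊕ ipad = f2 73 7e 36; K' ⊕ opad = 98 19 14 5c.
m1: inner = H(f2 73 7e 36 79 36 34) = 02 fc; tag = H(98 19 14 5c 02 fc) = 021f ← matches
m2: inner = H(f2 73 7e 36 54 58 6d) = 03 32; tag = H(98 19 14 5c 03 32) = 0156
m3: inner = H(f2 73 7e 36 5c e2 98) = 03 ef; tag = H(98 19 14 5c 03 ef) = 0213

1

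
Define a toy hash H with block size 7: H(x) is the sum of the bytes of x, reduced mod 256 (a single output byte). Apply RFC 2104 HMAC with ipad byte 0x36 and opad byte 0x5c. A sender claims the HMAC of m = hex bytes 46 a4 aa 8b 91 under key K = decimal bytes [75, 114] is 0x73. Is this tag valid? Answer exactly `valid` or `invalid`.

invalid

Key decimal bytes [75, 114] = 4b 72 is 2 bytes ≤ B = 7; zero-pad to 7 bytes: K' = 4b 72 00 00 00 00 00.
K' ⊕ ipad = 7d 44 36 36 36 36 36; K' ⊕ opad = 17 2e 5c 5c 5c 5c 5c.
Inner hash: sum = 125+68+54+54+54+54+54+70+164+170+139+145 = 1151; mod 256 = 127 → 7f.
Outer hash (recomputed tag): sum = 23+46+92+92+92+92+92+127 = 656; mod 256 = 144 → 90.
Recomputed tag = 90; claimed = 73 → mismatch.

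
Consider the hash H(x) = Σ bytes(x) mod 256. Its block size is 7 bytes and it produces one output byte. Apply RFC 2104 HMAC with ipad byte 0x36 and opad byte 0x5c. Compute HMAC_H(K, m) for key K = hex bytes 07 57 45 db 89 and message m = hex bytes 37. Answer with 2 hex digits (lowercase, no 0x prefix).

e7

Key hex bytes 07 57 45 db 89 is 5 bytes ≤ B = 7; zero-pad to 7 bytes: K' = 07 57 45 db 89 00 00.
K' ⊕ ipad = 31 61 73 ed bf 36 36.  K' ⊕ opad = 5b 0b 19 87 d5 5c 5c.
Inner input = (K'⊕ipad) ∥ m = 31 61 73 ed bf 36 36 ∥ 37.
Inner hash: sum = 49+97+115+237+191+54+54+55 = 852; mod 256 = 84 → 54.
Outer input = (K'⊕opad) ∥ inner = 5b 0b 19 87 d5 5c 5c ∥ 54.
Outer hash (tag): sum = 91+11+25+135+213+92+92+84 = 743; mod 256 = 231 → e7.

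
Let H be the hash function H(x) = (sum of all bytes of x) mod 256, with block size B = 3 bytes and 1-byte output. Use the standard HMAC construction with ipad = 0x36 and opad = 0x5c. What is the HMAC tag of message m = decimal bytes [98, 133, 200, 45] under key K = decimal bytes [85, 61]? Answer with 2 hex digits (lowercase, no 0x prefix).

Key decimal bytes [85, 61] = 55 3d is 2 bytes ≤ B = 3; zero-pad to 3 bytes: K' = 55 3d 00.
K' ⊕ ipad = 63 0b 36.  K' ⊕ opad = 09 61 5c.
Inner input = (K'⊕ipad) ∥ m = 63 0b 36 ∥ 62 85 c8 2d.
Inner hash: sum = 99+11+54+98+133+200+45 = 640; mod 256 = 128 → 80.
Outer input = (K'⊕opad) ∥ inner = 09 61 5c ∥ 80.
Outer hash (tag): sum = 9+97+92+128 = 326; mod 256 = 70 → 46.

46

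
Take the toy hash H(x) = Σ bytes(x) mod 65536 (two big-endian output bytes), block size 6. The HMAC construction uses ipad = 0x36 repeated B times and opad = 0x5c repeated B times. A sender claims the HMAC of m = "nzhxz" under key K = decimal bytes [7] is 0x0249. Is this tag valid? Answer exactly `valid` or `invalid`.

invalid

Key decimal bytes [7] = 07 is 1 byte ≤ B = 6; zero-pad to 6 bytes: K' = 07 00 00 00 00 00.
K' ⊕ ipad = 31 36 36 36 36 36; K' ⊕ opad = 5b 5c 5c 5c 5c 5c.
Inner hash: sum = 49+54+54+54+54+54+110+122+104+120+122 = 897 → 03 81.
Outer hash (recomputed tag): sum = 91+92+92+92+92+92+3+129 = 683 → 02 ab.
Recomputed tag = 02ab; claimed = 0249 → mismatch.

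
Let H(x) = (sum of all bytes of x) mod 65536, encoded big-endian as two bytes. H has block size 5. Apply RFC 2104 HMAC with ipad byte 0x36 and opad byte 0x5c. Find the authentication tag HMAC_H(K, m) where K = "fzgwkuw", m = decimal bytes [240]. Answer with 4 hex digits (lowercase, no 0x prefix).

02a7

Key "fzgwkuw" = 66 7a 67 77 6b 75 77 is 7 bytes > B = 5, so hash it first: H(key) = 03 15, then zero-pad to 5 bytes: K' = 03 15 00 00 00.
K' ⊕ ipad = 35 23 36 36 36.  K' ⊕ opad = 5f 49 5c 5c 5c.
Inner input = (K'⊕ipad) ∥ m = 35 23 36 36 36 ∥ f0.
Inner hash: sum = 53+35+54+54+54+240 = 490 → 01 ea.
Outer input = (K'⊕opad) ∥ inner = 5f 49 5c 5c 5c ∥ 01 ea.
Outer hash (tag): sum = 95+73+92+92+92+1+234 = 679 → 02 a7.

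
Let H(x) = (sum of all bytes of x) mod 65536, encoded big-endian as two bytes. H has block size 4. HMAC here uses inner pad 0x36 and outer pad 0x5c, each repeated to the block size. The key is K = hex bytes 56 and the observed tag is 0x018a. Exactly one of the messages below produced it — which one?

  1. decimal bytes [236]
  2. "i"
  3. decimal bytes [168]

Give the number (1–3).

2

Key hex bytes 56 is 1 byte ≤ B = 4; zero-pad to 4 bytes: K' = 56 00 00 00.
K' ⊕ ipad = 60 36 36 36; K' ⊕ opad = 0a 5c 5c 5c.
m1: inner = H(60 36 36 36 ec) = 01 ee; tag = H(0a 5c 5c 5c 01 ee) = 020d
m2: inner = H(60 36 36 36 69) = 01 6b; tag = H(0a 5c 5c 5c 01 6b) = 018a ← matches
m3: inner = H(60 36 36 36 a8) = 01 aa; tag = H(0a 5c 5c 5c 01 aa) = 01c9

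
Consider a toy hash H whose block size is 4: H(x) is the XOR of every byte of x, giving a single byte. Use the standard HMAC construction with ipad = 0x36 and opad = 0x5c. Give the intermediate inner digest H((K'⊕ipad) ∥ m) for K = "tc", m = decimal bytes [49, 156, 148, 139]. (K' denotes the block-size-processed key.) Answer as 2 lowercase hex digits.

a5

Key "tc" = 74 63 is 2 bytes ≤ B = 4; zero-pad to 4 bytes: K' = 74 63 00 00.
K' ⊕ ipad = 42 55 36 36.
Inner input = 42 55 36 36 ∥ 31 9c 94 8b.
Inner hash: XOR 42⊕55⊕36⊕36⊕31⊕9c⊕94⊕8b = a5.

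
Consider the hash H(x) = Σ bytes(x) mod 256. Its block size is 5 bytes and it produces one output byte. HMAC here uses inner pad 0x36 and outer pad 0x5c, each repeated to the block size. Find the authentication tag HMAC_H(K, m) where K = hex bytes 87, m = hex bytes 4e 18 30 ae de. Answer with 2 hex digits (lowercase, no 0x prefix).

Key hex bytes 87 is 1 byte ≤ B = 5; zero-pad to 5 bytes: K' = 87 00 00 00 00.
K' ⊕ ipad = b1 36 36 36 36.  K' ⊕ opad = db 5c 5c 5c 5c.
Inner input = (K'⊕ipad) ∥ m = b1 36 36 36 36 ∥ 4e 18 30 ae de.
Inner hash: sum = 177+54+54+54+54+78+24+48+174+222 = 939; mod 256 = 171 → ab.
Outer input = (K'⊕opad) ∥ inner = db 5c 5c 5c 5c ∥ ab.
Outer hash (tag): sum = 219+92+92+92+92+171 = 758; mod 256 = 246 → f6.

f6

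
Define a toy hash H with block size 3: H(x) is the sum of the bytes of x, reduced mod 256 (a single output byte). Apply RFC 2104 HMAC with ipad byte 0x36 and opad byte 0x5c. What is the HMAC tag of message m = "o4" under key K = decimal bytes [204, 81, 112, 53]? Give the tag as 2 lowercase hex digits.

59

Key decimal bytes [204, 81, 112, 53] = cc 51 70 35 is 4 bytes > B = 3, so hash it first: H(key) = c2, then zero-pad to 3 bytes: K' = c2 00 00.
K' ⊕ ipad = f4 36 36.  K' ⊕ opad = 9e 5c 5c.
Inner input = (K'⊕ipad) ∥ m = f4 36 36 ∥ 6f 34.
Inner hash: sum = 244+54+54+111+52 = 515; mod 256 = 3 → 03.
Outer input = (K'⊕opad) ∥ inner = 9e 5c 5c ∥ 03.
Outer hash (tag): sum = 158+92+92+3 = 345; mod 256 = 89 → 59.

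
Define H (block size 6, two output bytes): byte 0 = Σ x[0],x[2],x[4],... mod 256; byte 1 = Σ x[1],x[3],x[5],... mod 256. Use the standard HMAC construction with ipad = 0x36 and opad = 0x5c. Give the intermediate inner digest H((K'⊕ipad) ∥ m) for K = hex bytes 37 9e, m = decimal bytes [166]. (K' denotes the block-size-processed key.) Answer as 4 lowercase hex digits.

Key hex bytes 37 9e is 2 bytes ≤ B = 6; zero-pad to 6 bytes: K' = 37 9e 00 00 00 00.
K' ⊕ ipad = 01 a8 36 36 36 36.
Inner input = 01 a8 36 36 36 36 ∥ a6.
Inner hash: even-index sum = 275 mod 256 = 19; odd-index sum = 276 mod 256 = 20 → 13 14.

1314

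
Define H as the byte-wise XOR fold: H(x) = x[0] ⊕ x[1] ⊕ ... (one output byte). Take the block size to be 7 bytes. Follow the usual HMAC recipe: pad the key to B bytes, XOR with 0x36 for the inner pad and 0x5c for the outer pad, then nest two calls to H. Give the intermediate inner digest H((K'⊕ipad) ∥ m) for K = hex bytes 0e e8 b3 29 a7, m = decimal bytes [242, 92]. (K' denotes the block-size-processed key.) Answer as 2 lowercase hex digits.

Key hex bytes 0e e8 b3 29 a7 is 5 bytes ≤ B = 7; zero-pad to 7 bytes: K' = 0e e8 b3 29 a7 00 00.
K' ⊕ ipad = 38 de 85 1f 91 36 36.
Inner input = 38 de 85 1f 91 36 36 ∥ f2 5c.
Inner hash: XOR 38⊕de⊕85⊕1f⊕91⊕36⊕36⊕f2⊕5c = 43.

43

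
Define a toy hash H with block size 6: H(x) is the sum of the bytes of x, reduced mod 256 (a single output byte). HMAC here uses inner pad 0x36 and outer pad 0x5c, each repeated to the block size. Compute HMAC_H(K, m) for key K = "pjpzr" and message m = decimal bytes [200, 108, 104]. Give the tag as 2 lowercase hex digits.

88

Key "pjpzr" = 70 6a 70 7a 72 is 5 bytes ≤ B = 6; zero-pad to 6 bytes: K' = 70 6a 70 7a 72 00.
K' ⊕ ipad = 46 5c 46 4c 44 36.  K' ⊕ opad = 2c 36 2c 26 2e 5c.
Inner input = (K'⊕ipad) ∥ m = 46 5c 46 4c 44 36 ∥ c8 6c 68.
Inner hash: sum = 70+92+70+76+68+54+200+108+104 = 842; mod 256 = 74 → 4a.
Outer input = (K'⊕opad) ∥ inner = 2c 36 2c 26 2e 5c ∥ 4a.
Outer hash (tag): sum = 44+54+44+38+46+92+74 = 392; mod 256 = 136 → 88.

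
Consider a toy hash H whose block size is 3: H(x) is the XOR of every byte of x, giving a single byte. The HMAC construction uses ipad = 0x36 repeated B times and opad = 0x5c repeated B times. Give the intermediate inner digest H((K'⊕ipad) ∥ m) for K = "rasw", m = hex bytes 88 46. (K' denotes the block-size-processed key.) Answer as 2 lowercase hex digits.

ef

Key "rasw" = 72 61 73 77 is 4 bytes > B = 3, so hash it first: H(key) = 17, then zero-pad to 3 bytes: K' = 17 00 00.
K' ⊕ ipad = 21 36 36.
Inner input = 21 36 36 ∥ 88 46.
Inner hash: XOR 21⊕36⊕36⊕88⊕46 = ef.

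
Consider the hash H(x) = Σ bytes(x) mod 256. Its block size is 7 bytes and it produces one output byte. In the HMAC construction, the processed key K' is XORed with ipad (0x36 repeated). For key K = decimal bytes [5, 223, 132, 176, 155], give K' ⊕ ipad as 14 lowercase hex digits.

Key decimal bytes [5, 223, 132, 176, 155] = 05 df 84 b0 9b is 5 bytes ≤ B = 7; zero-pad to 7 bytes: K' = 05 df 84 b0 9b 00 00.
XOR each byte with 0x36: 05⊕36=33, df⊕36=e9, 84⊕36=b2, b0⊕36=86, 9b⊕36=ad, 00⊕36=36, 00⊕36=36.

33e9b286ad3636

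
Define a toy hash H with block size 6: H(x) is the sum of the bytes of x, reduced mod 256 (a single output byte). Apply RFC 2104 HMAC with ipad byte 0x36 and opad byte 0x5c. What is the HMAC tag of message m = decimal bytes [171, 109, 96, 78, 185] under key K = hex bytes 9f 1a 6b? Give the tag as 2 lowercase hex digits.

Key hex bytes 9f 1a 6b is 3 bytes ≤ B = 6; zero-pad to 6 bytes: K' = 9f 1a 6b 00 00 00.
K' ⊕ ipad = a9 2c 5d 36 36 36.  K' ⊕ opad = c3 46 37 5c 5c 5c.
Inner input = (K'⊕ipad) ∥ m = a9 2c 5d 36 36 36 ∥ ab 6d 60 4e b9.
Inner hash: sum = 169+44+93+54+54+54+171+109+96+78+185 = 1107; mod 256 = 83 → 53.
Outer input = (K'⊕opad) ∥ inner = c3 46 37 5c 5c 5c ∥ 53.
Outer hash (tag): sum = 195+70+55+92+92+92+83 = 679; mod 256 = 167 → a7.

a7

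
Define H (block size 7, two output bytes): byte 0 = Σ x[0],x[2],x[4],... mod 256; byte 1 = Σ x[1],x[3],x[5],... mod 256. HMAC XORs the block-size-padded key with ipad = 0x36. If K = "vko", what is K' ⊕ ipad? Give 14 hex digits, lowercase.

405d5936363636

Key "vko" = 76 6b 6f is 3 bytes ≤ B = 7; zero-pad to 7 bytes: K' = 76 6b 6f 00 00 00 00.
XOR each byte with 0x36: 76⊕36=40, 6b⊕36=5d, 6f⊕36=59, 00⊕36=36, 00⊕36=36, 00⊕36=36, 00⊕36=36.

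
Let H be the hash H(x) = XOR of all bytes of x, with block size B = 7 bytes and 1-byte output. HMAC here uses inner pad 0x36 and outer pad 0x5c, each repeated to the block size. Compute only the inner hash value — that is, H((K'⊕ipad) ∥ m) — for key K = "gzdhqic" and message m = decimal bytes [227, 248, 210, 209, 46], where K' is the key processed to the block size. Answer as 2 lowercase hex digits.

Key "gzdhqic" = 67 7a 64 68 71 69 63 is exactly B = 7 bytes: K' = 67 7a 64 68 71 69 63.
K' ⊕ ipad = 51 4c 52 5e 47 5f 55.
Inner input = 51 4c 52 5e 47 5f 55 ∥ e3 f8 d2 d1 2e.
Inner hash: XOR 51⊕4c⊕52⊕5e⊕47⊕5f⊕55⊕e3⊕f8⊕d2⊕d1⊕2e = 6a.

6a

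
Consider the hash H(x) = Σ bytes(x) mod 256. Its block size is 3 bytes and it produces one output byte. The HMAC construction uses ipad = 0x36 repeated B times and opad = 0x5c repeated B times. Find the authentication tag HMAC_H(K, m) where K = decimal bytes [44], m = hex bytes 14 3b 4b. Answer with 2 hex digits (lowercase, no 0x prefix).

48

Key decimal bytes [44] = 2c is 1 byte ≤ B = 3; zero-pad to 3 bytes: K' = 2c 00 00.
K' ⊕ ipad = 1a 36 36.  K' ⊕ opad = 70 5c 5c.
Inner input = (K'⊕ipad) ∥ m = 1a 36 36 ∥ 14 3b 4b.
Inner hash: sum = 26+54+54+20+59+75 = 288; mod 256 = 32 → 20.
Outer input = (K'⊕opad) ∥ inner = 70 5c 5c ∥ 20.
Outer hash (tag): sum = 112+92+92+32 = 328; mod 256 = 72 → 48.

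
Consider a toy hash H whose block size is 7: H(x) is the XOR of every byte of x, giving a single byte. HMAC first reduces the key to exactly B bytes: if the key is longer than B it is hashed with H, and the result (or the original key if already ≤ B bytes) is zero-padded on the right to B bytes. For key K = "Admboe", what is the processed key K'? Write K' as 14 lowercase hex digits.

Key "Admboe" = 41 64 6d 62 6f 65 is 6 bytes ≤ B = 7; zero-pad to 7 bytes: K' = 41 64 6d 62 6f 65 00.

41646d626f6500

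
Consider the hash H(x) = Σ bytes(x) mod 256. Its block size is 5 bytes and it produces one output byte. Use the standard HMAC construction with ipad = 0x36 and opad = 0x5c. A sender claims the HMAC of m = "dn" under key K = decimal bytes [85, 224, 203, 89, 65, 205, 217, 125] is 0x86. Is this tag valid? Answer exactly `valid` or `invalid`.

Key decimal bytes [85, 224, 203, 89, 65, 205, 217, 125] = 55 e0 cb 59 41 cd d9 7d is 8 bytes > B = 5, so hash it first: H(key) = bd, then zero-pad to 5 bytes: K' = bd 00 00 00 00.
K' ⊕ ipad = 8b 36 36 36 36; K' ⊕ opad = e1 5c 5c 5c 5c.
Inner hash: sum = 139+54+54+54+54+100+110 = 565; mod 256 = 53 → 35.
Outer hash (recomputed tag): sum = 225+92+92+92+92+53 = 646; mod 256 = 134 → 86.
Recomputed tag = 86; claimed = 86 → match.

valid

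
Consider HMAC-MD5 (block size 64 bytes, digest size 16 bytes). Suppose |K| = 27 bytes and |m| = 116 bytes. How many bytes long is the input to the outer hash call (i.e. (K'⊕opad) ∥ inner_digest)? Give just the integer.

Key is 27 ≤ 64 bytes, zero-padded: |K'| = 64.
Outer input = (K'⊕opad) ∥ H(inner) → 64 + 16 = 80 bytes.

80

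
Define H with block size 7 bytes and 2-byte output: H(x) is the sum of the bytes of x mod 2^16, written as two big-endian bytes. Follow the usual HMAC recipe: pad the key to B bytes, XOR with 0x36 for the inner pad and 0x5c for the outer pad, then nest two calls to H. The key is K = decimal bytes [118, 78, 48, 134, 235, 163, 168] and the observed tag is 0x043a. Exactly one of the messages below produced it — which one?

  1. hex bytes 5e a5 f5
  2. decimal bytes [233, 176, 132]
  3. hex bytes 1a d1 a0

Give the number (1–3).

3

Key decimal bytes [118, 78, 48, 134, 235, 163, 168] = 76 4e 30 86 eb a3 a8 is exactly B = 7 bytes: K' = 76 4e 30 86 eb a3 a8.
K' ⊕ ipad = 40 78 06 b0 dd 95 9e; K' ⊕ opad = 2a 12 6c da b7 ff f4.
m1: inner = H(40 78 06 b0 dd 95 9e 5e a5 f5) = 05 76; tag = H(2a 12 6c da b7 ff f4 05 76) = 04a7
m2: inner = H(40 78 06 b0 dd 95 9e e9 b0 84) = 05 9b; tag = H(2a 12 6c da b7 ff f4 05 9b) = 04cc
m3: inner = H(40 78 06 b0 dd 95 9e 1a d1 a0) = 05 09; tag = H(2a 12 6c da b7 ff f4 05 09) = 043a ← matches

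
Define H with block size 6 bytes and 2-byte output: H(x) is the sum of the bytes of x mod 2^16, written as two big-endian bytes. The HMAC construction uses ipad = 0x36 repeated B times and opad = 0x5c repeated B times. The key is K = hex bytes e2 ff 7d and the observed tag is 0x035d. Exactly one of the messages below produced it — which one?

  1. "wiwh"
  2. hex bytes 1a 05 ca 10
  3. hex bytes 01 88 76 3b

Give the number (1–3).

3

Key hex bytes e2 ff 7d is 3 bytes ≤ B = 6; zero-pad to 6 bytes: K' = e2 ff 7d 00 00 00.
K' ⊕ ipad = d4 c9 4b 36 36 36; K' ⊕ opad = be a3 21 5c 5c 5c.
m1: inner = H(d4 c9 4b 36 36 36 77 69 77 68) = 04 49; tag = H(be a3 21 5c 5c 5c 04 49) = 02e3
m2: inner = H(d4 c9 4b 36 36 36 1a 05 ca 10) = 03 83; tag = H(be a3 21 5c 5c 5c 03 83) = 031c
m3: inner = H(d4 c9 4b 36 36 36 01 88 76 3b) = 03 c4; tag = H(be a3 21 5c 5c 5c 03 c4) = 035d ← matches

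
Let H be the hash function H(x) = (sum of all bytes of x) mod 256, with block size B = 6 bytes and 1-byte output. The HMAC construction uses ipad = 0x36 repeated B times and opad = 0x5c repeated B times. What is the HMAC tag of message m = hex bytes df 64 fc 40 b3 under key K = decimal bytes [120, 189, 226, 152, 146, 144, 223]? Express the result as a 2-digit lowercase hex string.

Key decimal bytes [120, 189, 226, 152, 146, 144, 223] = 78 bd e2 98 92 90 df is 7 bytes > B = 6, so hash it first: H(key) = b0, then zero-pad to 6 bytes: K' = b0 00 00 00 00 00.
K' ⊕ ipad = 86 36 36 36 36 36.  K' ⊕ opad = ec 5c 5c 5c 5c 5c.
Inner input = (K'⊕ipad) ∥ m = 86 36 36 36 36 36 ∥ df 64 fc 40 b3.
Inner hash: sum = 134+54+54+54+54+54+223+100+252+64+179 = 1222; mod 256 = 198 → c6.
Outer input = (K'⊕opad) ∥ inner = ec 5c 5c 5c 5c 5c ∥ c6.
Outer hash (tag): sum = 236+92+92+92+92+92+198 = 894; mod 256 = 126 → 7e.

7e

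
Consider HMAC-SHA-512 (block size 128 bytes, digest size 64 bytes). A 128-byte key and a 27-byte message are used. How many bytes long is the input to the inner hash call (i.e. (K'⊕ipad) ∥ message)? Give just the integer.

Key is 128 ≤ 128 bytes, zero-padded: |K'| = 128.
Inner input = (K'⊕ipad) ∥ m → 128 + 27 = 155 bytes.

155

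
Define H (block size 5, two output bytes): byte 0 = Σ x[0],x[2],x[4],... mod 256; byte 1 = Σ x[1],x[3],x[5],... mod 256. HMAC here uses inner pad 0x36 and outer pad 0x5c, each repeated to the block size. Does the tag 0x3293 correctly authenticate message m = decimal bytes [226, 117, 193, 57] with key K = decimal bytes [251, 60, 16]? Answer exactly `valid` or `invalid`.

valid

Key decimal bytes [251, 60, 16] = fb 3c 10 is 3 bytes ≤ B = 5; zero-pad to 5 bytes: K' = fb 3c 10 00 00.
K' ⊕ ipad = cd 0a 26 36 36; K' ⊕ opad = a7 60 4c 5c 5c.
Inner hash: even-index sum = 471 mod 256 = 215; odd-index sum = 483 mod 256 = 227 → d7 e3.
Outer hash (recomputed tag): even-index sum = 562 mod 256 = 50; odd-index sum = 403 mod 256 = 147 → 32 93.
Recomputed tag = 3293; claimed = 3293 → match.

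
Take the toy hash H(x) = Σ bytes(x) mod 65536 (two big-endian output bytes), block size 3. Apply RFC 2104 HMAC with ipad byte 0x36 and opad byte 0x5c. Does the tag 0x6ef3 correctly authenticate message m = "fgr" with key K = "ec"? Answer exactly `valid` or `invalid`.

Key "ec" = 65 63 is 2 bytes ≤ B = 3; zero-pad to 3 bytes: K' = 65 63 00.
K' ⊕ ipad = 53 55 36; K' ⊕ opad = 39 3f 5c.
Inner hash: sum = 83+85+54+102+103+114 = 541 → 02 1d.
Outer hash (recomputed tag): sum = 57+63+92+2+29 = 243 → 00 f3.
Recomputed tag = 00f3; claimed = 6ef3 → mismatch.

invalid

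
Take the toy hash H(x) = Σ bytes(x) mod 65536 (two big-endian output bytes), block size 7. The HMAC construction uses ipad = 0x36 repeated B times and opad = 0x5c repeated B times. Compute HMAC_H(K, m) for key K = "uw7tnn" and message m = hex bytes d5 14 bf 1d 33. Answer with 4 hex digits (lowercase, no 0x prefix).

Key "uw7tnn" = 75 77 37 74 6e 6e is 6 bytes ≤ B = 7; zero-pad to 7 bytes: K' = 75 77 37 74 6e 6e 00.
K' ⊕ ipad = 43 41 01 42 58 58 36.  K' ⊕ opad = 29 2b 6b 28 32 32 5c.
Inner input = (K'⊕ipad) ∥ m = 43 41 01 42 58 58 36 ∥ d5 14 bf 1d 33.
Inner hash: sum = 67+65+1+66+88+88+54+213+20+191+29+51 = 933 → 03 a5.
Outer input = (K'⊕opad) ∥ inner = 29 2b 6b 28 32 32 5c ∥ 03 a5.
Outer hash (tag): sum = 41+43+107+40+50+50+92+3+165 = 591 → 02 4f.

024f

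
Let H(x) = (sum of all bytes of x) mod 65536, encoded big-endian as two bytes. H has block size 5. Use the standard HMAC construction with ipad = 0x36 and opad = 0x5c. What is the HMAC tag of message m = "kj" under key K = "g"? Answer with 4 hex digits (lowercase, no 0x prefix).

02aa

Key "g" = 67 is 1 byte ≤ B = 5; zero-pad to 5 bytes: K' = 67 00 00 00 00.
K' ⊕ ipad = 51 36 36 36 36.  K' ⊕ opad = 3b 5c 5c 5c 5c.
Inner input = (K'⊕ipad) ∥ m = 51 36 36 36 36 ∥ 6b 6a.
Inner hash: sum = 81+54+54+54+54+107+106 = 510 → 01 fe.
Outer input = (K'⊕opad) ∥ inner = 3b 5c 5c 5c 5c ∥ 01 fe.
Outer hash (tag): sum = 59+92+92+92+92+1+254 = 682 → 02 aa.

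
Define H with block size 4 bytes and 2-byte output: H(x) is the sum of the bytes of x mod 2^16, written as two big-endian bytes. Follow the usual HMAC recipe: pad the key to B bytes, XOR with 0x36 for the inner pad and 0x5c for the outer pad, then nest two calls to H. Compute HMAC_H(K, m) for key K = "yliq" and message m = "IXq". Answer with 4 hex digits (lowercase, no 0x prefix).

011a

Key "yliq" = 79 6c 69 71 is exactly B = 4 bytes: K' = 79 6c 69 71.
K' ⊕ ipad = 4f 5a 5f 47.  K' ⊕ opad = 25 30 35 2d.
Inner input = (K'⊕ipad) ∥ m = 4f 5a 5f 47 ∥ 49 58 71.
Inner hash: sum = 79+90+95+71+73+88+113 = 609 → 02 61.
Outer input = (K'⊕opad) ∥ inner = 25 30 35 2d ∥ 02 61.
Outer hash (tag): sum = 37+48+53+45+2+97 = 282 → 01 1a.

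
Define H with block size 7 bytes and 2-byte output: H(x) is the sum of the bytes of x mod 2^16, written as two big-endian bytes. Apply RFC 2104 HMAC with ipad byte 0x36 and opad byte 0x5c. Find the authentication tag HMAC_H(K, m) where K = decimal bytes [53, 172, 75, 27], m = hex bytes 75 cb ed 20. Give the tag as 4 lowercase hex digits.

Key decimal bytes [53, 172, 75, 27] = 35 ac 4b 1b is 4 bytes ≤ B = 7; zero-pad to 7 bytes: K' = 35 ac 4b 1b 00 00 00.
K' ⊕ ipad = 03 9a 7d 2d 36 36 36.  K' ⊕ opad = 69 f0 17 47 5c 5c 5c.
Inner input = (K'⊕ipad) ∥ m = 03 9a 7d 2d 36 36 36 ∥ 75 cb ed 20.
Inner hash: sum = 3+154+125+45+54+54+54+117+203+237+32 = 1078 → 04 36.
Outer input = (K'⊕opad) ∥ inner = 69 f0 17 47 5c 5c 5c ∥ 04 36.
Outer hash (tag): sum = 105+240+23+71+92+92+92+4+54 = 773 → 03 05.

0305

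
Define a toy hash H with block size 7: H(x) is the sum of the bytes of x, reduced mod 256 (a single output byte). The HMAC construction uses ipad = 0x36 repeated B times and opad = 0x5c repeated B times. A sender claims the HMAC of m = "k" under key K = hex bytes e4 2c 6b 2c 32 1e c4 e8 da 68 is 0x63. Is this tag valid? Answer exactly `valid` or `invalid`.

valid

Key hex bytes e4 2c 6b 2c 32 1e c4 e8 da 68 is 10 bytes > B = 7, so hash it first: H(key) = e5, then zero-pad to 7 bytes: K' = e5 00 00 00 00 00 00.
K' ⊕ ipad = d3 36 36 36 36 36 36; K' ⊕ opad = b9 5c 5c 5c 5c 5c 5c.
Inner hash: sum = 211+54+54+54+54+54+54+107 = 642; mod 256 = 130 → 82.
Outer hash (recomputed tag): sum = 185+92+92+92+92+92+92+130 = 867; mod 256 = 99 → 63.
Recomputed tag = 63; claimed = 63 → match.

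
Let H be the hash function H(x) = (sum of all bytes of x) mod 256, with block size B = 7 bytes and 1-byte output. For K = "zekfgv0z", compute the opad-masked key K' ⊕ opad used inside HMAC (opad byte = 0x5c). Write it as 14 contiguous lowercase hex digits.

6b5c5c5c5c5c5c

Key "zekfgv0z" = 7a 65 6b 66 67 76 30 7a is 8 bytes > B = 7, so hash it first: H(key) = 37, then zero-pad to 7 bytes: K' = 37 00 00 00 00 00 00.
XOR each byte with 0x5c: 37⊕5c=6b, 00⊕5c=5c, 00⊕5c=5c, 00⊕5c=5c, 00⊕5c=5c, 00⊕5c=5c, 00⊕5c=5c.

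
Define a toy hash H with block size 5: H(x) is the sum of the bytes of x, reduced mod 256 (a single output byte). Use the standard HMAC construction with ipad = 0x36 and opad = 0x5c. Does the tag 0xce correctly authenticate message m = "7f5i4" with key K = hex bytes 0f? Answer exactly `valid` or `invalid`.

invalid

Key hex bytes 0f is 1 byte ≤ B = 5; zero-pad to 5 bytes: K' = 0f 00 00 00 00.
K' ⊕ ipad = 39 36 36 36 36; K' ⊕ opad = 53 5c 5c 5c 5c.
Inner hash: sum = 57+54+54+54+54+55+102+53+105+52 = 640; mod 256 = 128 → 80.
Outer hash (recomputed tag): sum = 83+92+92+92+92+128 = 579; mod 256 = 67 → 43.
Recomputed tag = 43; claimed = ce → mismatch.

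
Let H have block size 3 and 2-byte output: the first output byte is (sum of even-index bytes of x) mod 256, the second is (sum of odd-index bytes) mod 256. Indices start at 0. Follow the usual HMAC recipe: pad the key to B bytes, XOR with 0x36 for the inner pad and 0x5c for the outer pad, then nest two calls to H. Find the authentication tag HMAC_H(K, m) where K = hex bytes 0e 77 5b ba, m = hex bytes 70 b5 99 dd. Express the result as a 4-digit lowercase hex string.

a194

Key hex bytes 0e 77 5b ba is 4 bytes > B = 3, so hash it first: H(key) = 69 31, then zero-pad to 3 bytes: K' = 69 31 00.
K' ⊕ ipad = 5f 07 36.  K' ⊕ opad = 35 6d 5c.
Inner input = (K'⊕ipad) ∥ m = 5f 07 36 ∥ 70 b5 99 dd.
Inner hash: even-index sum = 551 mod 256 = 39; odd-index sum = 272 mod 256 = 16 → 27 10.
Outer input = (K'⊕opad) ∥ inner = 35 6d 5c ∥ 27 10.
Outer hash (tag): even-index sum = 161 mod 256 = 161; odd-index sum = 148 mod 256 = 148 → a1 94.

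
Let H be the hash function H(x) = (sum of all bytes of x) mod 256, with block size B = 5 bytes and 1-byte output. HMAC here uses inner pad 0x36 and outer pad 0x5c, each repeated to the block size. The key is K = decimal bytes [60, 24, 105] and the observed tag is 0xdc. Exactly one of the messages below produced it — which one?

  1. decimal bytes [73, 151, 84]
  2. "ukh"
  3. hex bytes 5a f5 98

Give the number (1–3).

2

Key decimal bytes [60, 24, 105] = 3c 18 69 is 3 bytes ≤ B = 5; zero-pad to 5 bytes: K' = 3c 18 69 00 00.
K' ⊕ ipad = 0a 2e 5f 36 36; K' ⊕ opad = 60 44 35 5c 5c.
m1: inner = H(0a 2e 5f 36 36 49 97 54) = 37; tag = H(60 44 35 5c 5c 37) = c8
m2: inner = H(0a 2e 5f 36 36 75 6b 68) = 4b; tag = H(60 44 35 5c 5c 4b) = dc ← matches
m3: inner = H(0a 2e 5f 36 36 5a f5 98) = ea; tag = H(60 44 35 5c 5c ea) = 7b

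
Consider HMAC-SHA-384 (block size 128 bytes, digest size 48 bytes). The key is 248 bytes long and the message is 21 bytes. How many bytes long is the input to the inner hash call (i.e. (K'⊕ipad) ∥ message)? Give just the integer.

Key is 248 > 128 bytes, so it is hashed to 48 bytes then zero-padded to 128: |K'| = 128.
Inner input = (K'⊕ipad) ∥ m → 128 + 21 = 149 bytes.

149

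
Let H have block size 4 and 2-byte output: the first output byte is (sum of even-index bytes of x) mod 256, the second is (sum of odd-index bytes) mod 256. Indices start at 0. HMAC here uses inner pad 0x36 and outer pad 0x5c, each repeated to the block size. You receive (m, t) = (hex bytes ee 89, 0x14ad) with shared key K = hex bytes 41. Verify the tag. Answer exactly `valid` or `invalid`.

valid

Key hex bytes 41 is 1 byte ≤ B = 4; zero-pad to 4 bytes: K' = 41 00 00 00.
K' ⊕ ipad = 77 36 36 36; K' ⊕ opad = 1d 5c 5c 5c.
Inner hash: even-index sum = 411 mod 256 = 155; odd-index sum = 245 mod 256 = 245 → 9b f5.
Outer hash (recomputed tag): even-index sum = 276 mod 256 = 20; odd-index sum = 429 mod 256 = 173 → 14 ad.
Recomputed tag = 14ad; claimed = 14ad → match.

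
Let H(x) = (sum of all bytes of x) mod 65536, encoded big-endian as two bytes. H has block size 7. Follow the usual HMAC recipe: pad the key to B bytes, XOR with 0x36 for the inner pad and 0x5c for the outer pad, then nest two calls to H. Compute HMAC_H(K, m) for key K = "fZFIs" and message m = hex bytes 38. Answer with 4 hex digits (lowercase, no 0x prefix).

Key "fZFIs" = 66 5a 46 49 73 is 5 bytes ≤ B = 7; zero-pad to 7 bytes: K' = 66 5a 46 49 73 00 00.
K' ⊕ ipad = 50 6c 70 7f 45 36 36.  K' ⊕ opad = 3a 06 1a 15 2f 5c 5c.
Inner input = (K'⊕ipad) ∥ m = 50 6c 70 7f 45 36 36 ∥ 38.
Inner hash: sum = 80+108+112+127+69+54+54+56 = 660 → 02 94.
Outer input = (K'⊕opad) ∥ inner = 3a 06 1a 15 2f 5c 5c ∥ 02 94.
Outer hash (tag): sum = 58+6+26+21+47+92+92+2+148 = 492 → 01 ec.

01ec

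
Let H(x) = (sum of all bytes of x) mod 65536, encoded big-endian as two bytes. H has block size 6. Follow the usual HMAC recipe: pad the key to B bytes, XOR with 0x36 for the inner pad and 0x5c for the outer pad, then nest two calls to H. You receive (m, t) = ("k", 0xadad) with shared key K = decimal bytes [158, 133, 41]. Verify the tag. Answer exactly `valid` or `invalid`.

Key decimal bytes [158, 133, 41] = 9e 85 29 is 3 bytes ≤ B = 6; zero-pad to 6 bytes: K' = 9e 85 29 00 00 00.
K' ⊕ ipad = a8 b3 1f 36 36 36; K' ⊕ opad = c2 d9 75 5c 5c 5c.
Inner hash: sum = 168+179+31+54+54+54+107 = 647 → 02 87.
Outer hash (recomputed tag): sum = 194+217+117+92+92+92+2+135 = 941 → 03 ad.
Recomputed tag = 03ad; claimed = adad → mismatch.

invalid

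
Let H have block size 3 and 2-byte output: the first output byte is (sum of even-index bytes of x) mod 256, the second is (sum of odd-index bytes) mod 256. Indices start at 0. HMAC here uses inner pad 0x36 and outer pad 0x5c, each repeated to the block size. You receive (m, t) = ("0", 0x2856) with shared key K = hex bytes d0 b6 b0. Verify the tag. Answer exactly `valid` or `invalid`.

Key hex bytes d0 b6 b0 is exactly B = 3 bytes: K' = d0 b6 b0.
K' ⊕ ipad = e6 80 86; K' ⊕ opad = 8c ea ec.
Inner hash: even-index sum = 364 mod 256 = 108; odd-index sum = 176 mod 256 = 176 → 6c b0.
Outer hash (recomputed tag): even-index sum = 552 mod 256 = 40; odd-index sum = 342 mod 256 = 86 → 28 56.
Recomputed tag = 2856; claimed = 2856 → match.

valid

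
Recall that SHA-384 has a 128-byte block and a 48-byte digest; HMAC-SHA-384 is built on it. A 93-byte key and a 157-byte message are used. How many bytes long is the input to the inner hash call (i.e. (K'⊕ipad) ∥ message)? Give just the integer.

285

Key is 93 ≤ 128 bytes, zero-padded: |K'| = 128.
Inner input = (K'⊕ipad) ∥ m → 128 + 157 = 285 bytes.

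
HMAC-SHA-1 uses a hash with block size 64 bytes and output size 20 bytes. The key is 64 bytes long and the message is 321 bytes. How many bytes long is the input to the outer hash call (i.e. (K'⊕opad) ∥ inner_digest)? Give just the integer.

Key is 64 ≤ 64 bytes, zero-padded: |K'| = 64.
Outer input = (K'⊕opad) ∥ H(inner) → 64 + 20 = 84 bytes.

84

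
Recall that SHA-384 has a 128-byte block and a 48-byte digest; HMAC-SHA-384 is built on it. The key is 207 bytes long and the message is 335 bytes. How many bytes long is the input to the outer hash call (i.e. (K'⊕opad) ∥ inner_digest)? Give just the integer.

176

Key is 207 > 128 bytes, so it is hashed to 48 bytes then zero-padded to 128: |K'| = 128.
Outer input = (K'⊕opad) ∥ H(inner) → 128 + 48 = 176 bytes.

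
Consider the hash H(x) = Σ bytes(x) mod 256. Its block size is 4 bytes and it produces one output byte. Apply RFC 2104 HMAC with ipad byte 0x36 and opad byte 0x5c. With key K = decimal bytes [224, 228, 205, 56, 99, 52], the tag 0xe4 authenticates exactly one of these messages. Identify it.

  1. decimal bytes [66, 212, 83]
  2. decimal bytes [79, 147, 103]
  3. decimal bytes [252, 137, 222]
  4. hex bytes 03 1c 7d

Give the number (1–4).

4

Key decimal bytes [224, 228, 205, 56, 99, 52] = e0 e4 cd 38 63 34 is 6 bytes > B = 4, so hash it first: H(key) = 60, then zero-pad to 4 bytes: K' = 60 00 00 00.
K' ⊕ ipad = 56 36 36 36; K' ⊕ opad = 3c 5c 5c 5c.
m1: inner = H(56 36 36 36 42 d4 53) = 61; tag = H(3c 5c 5c 5c 61) = b1
m2: inner = H(56 36 36 36 4f 93 67) = 41; tag = H(3c 5c 5c 5c 41) = 91
m3: inner = H(56 36 36 36 fc 89 de) = 5b; tag = H(3c 5c 5c 5c 5b) = ab
m4: inner = H(56 36 36 36 03 1c 7d) = 94; tag = H(3c 5c 5c 5c 94) = e4 ← matches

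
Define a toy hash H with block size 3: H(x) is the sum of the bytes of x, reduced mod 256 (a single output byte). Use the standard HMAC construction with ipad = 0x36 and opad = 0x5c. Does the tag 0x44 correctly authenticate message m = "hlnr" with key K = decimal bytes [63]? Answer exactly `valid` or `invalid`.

Key decimal bytes [63] = 3f is 1 byte ≤ B = 3; zero-pad to 3 bytes: K' = 3f 00 00.
K' ⊕ ipad = 09 36 36; K' ⊕ opad = 63 5c 5c.
Inner hash: sum = 9+54+54+104+108+110+114 = 553; mod 256 = 41 → 29.
Outer hash (recomputed tag): sum = 99+92+92+41 = 324; mod 256 = 68 → 44.
Recomputed tag = 44; claimed = 44 → match.

valid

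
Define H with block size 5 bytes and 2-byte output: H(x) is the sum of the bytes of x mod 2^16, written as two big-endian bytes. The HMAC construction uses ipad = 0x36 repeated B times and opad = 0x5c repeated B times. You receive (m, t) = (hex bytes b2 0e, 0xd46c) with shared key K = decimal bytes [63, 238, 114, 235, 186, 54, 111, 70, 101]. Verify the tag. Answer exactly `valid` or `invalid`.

Key decimal bytes [63, 238, 114, 235, 186, 54, 111, 70, 101] = 3f ee 72 eb ba 36 6f 46 65 is 9 bytes > B = 5, so hash it first: H(key) = 04 94, then zero-pad to 5 bytes: K' = 04 94 00 00 00.
K' ⊕ ipad = 32 a2 36 36 36; K' ⊕ opad = 58 c8 5c 5c 5c.
Inner hash: sum = 50+162+54+54+54+178+14 = 566 → 02 36.
Outer hash (recomputed tag): sum = 88+200+92+92+92+2+54 = 620 → 02 6c.
Recomputed tag = 026c; claimed = d46c → mismatch.

invalid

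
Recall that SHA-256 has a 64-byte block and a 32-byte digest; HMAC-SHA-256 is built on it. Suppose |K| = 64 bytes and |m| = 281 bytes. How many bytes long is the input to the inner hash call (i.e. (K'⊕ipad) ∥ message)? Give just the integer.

345

Key is 64 ≤ 64 bytes, zero-padded: |K'| = 64.
Inner input = (K'⊕ipad) ∥ m → 64 + 281 = 345 bytes.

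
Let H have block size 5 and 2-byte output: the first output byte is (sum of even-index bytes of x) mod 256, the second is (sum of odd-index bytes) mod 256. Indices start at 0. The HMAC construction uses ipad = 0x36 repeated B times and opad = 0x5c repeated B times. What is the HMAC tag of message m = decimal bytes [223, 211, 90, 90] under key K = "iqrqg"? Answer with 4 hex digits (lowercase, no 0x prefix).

Key "iqrqg" = 69 71 72 71 67 is exactly B = 5 bytes: K' = 69 71 72 71 67.
K' ⊕ ipad = 5f 47 44 47 51.  K' ⊕ opad = 35 2d 2e 2d 3b.
Inner input = (K'⊕ipad) ∥ m = 5f 47 44 47 51 ∥ df d3 5a 5a.
Inner hash: even-index sum = 545 mod 256 = 33; odd-index sum = 455 mod 256 = 199 → 21 c7.
Outer input = (K'⊕opad) ∥ inner = 35 2d 2e 2d 3b ∥ 21 c7.
Outer hash (tag): even-index sum = 357 mod 256 = 101; odd-index sum = 123 mod 256 = 123 → 65 7b.

657b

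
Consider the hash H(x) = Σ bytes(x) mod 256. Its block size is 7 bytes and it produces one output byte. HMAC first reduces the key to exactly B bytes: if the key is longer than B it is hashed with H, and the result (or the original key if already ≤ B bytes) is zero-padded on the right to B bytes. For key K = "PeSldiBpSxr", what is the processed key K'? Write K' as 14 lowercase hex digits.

|K| = 11 > B = 7, so first hash the key.
H(K): sum = 80+101+83+108+100+105+66+112+83+120+114 = 1072; mod 256 = 48 → 30.
Zero-pad H(K) = 30 to 7 bytes: K' = 30 00 00 00 00 00 00.

30000000000000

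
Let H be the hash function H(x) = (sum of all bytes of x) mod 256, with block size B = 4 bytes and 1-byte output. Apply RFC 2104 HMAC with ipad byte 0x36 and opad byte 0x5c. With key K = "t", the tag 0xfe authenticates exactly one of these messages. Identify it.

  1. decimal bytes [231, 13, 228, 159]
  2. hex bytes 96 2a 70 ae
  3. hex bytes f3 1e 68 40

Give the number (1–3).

Key "t" = 74 is 1 byte ≤ B = 4; zero-pad to 4 bytes: K' = 74 00 00 00.
K' ⊕ ipad = 42 36 36 36; K' ⊕ opad = 28 5c 5c 5c.
m1: inner = H(42 36 36 36 e7 0d e4 9f) = 5b; tag = H(28 5c 5c 5c 5b) = 97
m2: inner = H(42 36 36 36 96 2a 70 ae) = c2; tag = H(28 5c 5c 5c c2) = fe ← matches
m3: inner = H(42 36 36 36 f3 1e 68 40) = 9d; tag = H(28 5c 5c 5c 9d) = d9

2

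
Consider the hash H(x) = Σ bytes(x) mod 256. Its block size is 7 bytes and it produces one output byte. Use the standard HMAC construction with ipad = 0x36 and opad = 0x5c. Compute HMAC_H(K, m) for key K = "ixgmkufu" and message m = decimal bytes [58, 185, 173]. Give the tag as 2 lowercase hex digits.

Key "ixgmkufu" = 69 78 67 6d 6b 75 66 75 is 8 bytes > B = 7, so hash it first: H(key) = 70, then zero-pad to 7 bytes: K' = 70 00 00 00 00 00 00.
K' ⊕ ipad = 46 36 36 36 36 36 36.  K' ⊕ opad = 2c 5c 5c 5c 5c 5c 5c.
Inner input = (K'⊕ipad) ∥ m = 46 36 36 36 36 36 36 ∥ 3a b9 ad.
Inner hash: sum = 70+54+54+54+54+54+54+58+185+173 = 810; mod 256 = 42 → 2a.
Outer input = (K'⊕opad) ∥ inner = 2c 5c 5c 5c 5c 5c 5c ∥ 2a.
Outer hash (tag): sum = 44+92+92+92+92+92+92+42 = 638; mod 256 = 126 → 7e.

7e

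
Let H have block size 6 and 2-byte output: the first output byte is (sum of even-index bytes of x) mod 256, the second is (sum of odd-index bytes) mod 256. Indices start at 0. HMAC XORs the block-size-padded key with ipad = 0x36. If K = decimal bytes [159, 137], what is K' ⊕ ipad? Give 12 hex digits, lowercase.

a9bf36363636

Key decimal bytes [159, 137] = 9f 89 is 2 bytes ≤ B = 6; zero-pad to 6 bytes: K' = 9f 89 00 00 00 00.
XOR each byte with 0x36: 9f⊕36=a9, 89⊕36=bf, 00⊕36=36, 00⊕36=36, 00⊕36=36, 00⊕36=36.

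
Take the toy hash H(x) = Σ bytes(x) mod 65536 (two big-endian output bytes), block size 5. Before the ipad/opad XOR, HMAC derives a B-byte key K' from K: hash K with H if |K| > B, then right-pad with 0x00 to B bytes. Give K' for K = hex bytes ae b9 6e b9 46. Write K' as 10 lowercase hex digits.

aeb96eb946

Key hex bytes ae b9 6e b9 46 is exactly B = 5 bytes: K' = ae b9 6e b9 46.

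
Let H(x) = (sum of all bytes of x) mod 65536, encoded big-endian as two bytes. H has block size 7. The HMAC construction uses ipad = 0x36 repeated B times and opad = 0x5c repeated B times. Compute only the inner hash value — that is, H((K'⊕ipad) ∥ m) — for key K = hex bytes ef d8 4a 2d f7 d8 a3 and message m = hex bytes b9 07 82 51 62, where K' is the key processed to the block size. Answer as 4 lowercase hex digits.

Key hex bytes ef d8 4a 2d f7 d8 a3 is exactly B = 7 bytes: K' = ef d8 4a 2d f7 d8 a3.
K' ⊕ ipad = d9 ee 7c 1b c1 ee 95.
Inner input = d9 ee 7c 1b c1 ee 95 ∥ b9 07 82 51 62.
Inner hash: sum = 217+238+124+27+193+238+149+185+7+130+81+98 = 1687 → 06 97.

0697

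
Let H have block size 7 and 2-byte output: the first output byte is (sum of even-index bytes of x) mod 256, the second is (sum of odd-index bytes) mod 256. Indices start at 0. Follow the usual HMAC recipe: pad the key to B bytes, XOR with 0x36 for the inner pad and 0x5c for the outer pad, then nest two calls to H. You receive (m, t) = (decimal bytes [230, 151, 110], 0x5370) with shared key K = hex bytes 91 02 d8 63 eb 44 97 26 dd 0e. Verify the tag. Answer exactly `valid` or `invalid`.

Key hex bytes 91 02 d8 63 eb 44 97 26 dd 0e is 10 bytes > B = 7, so hash it first: H(key) = c8 dd, then zero-pad to 7 bytes: K' = c8 dd 00 00 00 00 00.
K' ⊕ ipad = fe eb 36 36 36 36 36; K' ⊕ opad = 94 81 5c 5c 5c 5c 5c.
Inner hash: even-index sum = 567 mod 256 = 55; odd-index sum = 683 mod 256 = 171 → 37 ab.
Outer hash (recomputed tag): even-index sum = 595 mod 256 = 83; odd-index sum = 368 mod 256 = 112 → 53 70.
Recomputed tag = 5370; claimed = 5370 → match.

valid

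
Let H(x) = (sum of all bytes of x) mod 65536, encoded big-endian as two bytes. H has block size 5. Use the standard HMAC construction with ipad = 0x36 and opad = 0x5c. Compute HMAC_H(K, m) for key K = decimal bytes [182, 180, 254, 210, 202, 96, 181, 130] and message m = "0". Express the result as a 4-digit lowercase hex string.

Key decimal bytes [182, 180, 254, 210, 202, 96, 181, 130] = b6 b4 fe d2 ca 60 b5 82 is 8 bytes > B = 5, so hash it first: H(key) = 05 9b, then zero-pad to 5 bytes: K' = 05 9b 00 00 00.
K' ⊕ ipad = 33 ad 36 36 36.  K' ⊕ opad = 59 c7 5c 5c 5c.
Inner input = (K'⊕ipad) ∥ m = 33 ad 36 36 36 ∥ 30.
Inner hash: sum = 51+173+54+54+54+48 = 434 → 01 b2.
Outer input = (K'⊕opad) ∥ inner = 59 c7 5c 5c 5c ∥ 01 b2.
Outer hash (tag): sum = 89+199+92+92+92+1+178 = 743 → 02 e7.

02e7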